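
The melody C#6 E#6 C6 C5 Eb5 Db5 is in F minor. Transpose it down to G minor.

D#5 F##5 D5 D4 F4 Eb4

F minor to G minor down is a minor seventh, so every note moves down by that interval.
C#6 becomes D#5
E#6 becomes F##5
C6 becomes D5
C5 becomes D4
Eb5 becomes F4
Db5 becomes Eb4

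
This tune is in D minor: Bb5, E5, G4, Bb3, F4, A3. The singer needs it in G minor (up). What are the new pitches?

Eb6 A5 C5 Eb4 Bb4 D4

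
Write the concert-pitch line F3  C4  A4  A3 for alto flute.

Written C4 sounds as G3 on the alto flute, so concert pitches are written a perfect fourth up.
F3 -> Bb3
C4 -> F4
A4 -> D5
A3 -> D4

Bb3 F4 D5 D4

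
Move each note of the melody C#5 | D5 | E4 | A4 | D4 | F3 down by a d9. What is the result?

C#5 → B##3
D5 → C##4
E4 → D##3
A4 → G##3
D4 → C##3
F3 → E#2

B##3 C##4 D##3 G##3 C##3 E#2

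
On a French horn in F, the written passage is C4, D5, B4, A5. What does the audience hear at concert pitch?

The French horn in F sounds a perfect fifth below written, so transpose each written note down a perfect fifth.
C4 to F3
D5 to G4
B4 to E4
A5 to D5

F3 G4 E4 D5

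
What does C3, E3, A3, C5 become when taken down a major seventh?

Db2 F2 Bb2 Db4

C3 down a major seventh is Db2.
E3: a seventh down reaches F, and 11 semitones makes it F2.
A3 down a major seventh is Bb2.
C5: a seventh down reaches D, and 11 semitones makes it Db4.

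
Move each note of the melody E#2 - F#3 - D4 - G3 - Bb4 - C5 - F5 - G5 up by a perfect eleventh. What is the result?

A#3 B4 G5 C5 Eb6 F6 Bb6 C7

E#2 to A#3
F#3 to B4
D4 to G5
G3 to C5
Bb4 to Eb6
C5 to F6
F5 to Bb6
G5 to C7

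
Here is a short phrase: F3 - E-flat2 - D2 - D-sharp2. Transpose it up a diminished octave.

F3 -> Fb4
Eb2 -> Ebb3
D2 -> Db3
D#2 -> D3

Fb4 Ebb3 Db3 D3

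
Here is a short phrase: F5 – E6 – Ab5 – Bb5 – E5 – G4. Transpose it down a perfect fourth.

A perfect fourth down from F5 gives C5.
A perfect fourth down from E6 gives B5.
A perfect fourth down from Ab5 gives Eb5.
A perfect fourth down from Bb5 gives F5.
E5 down a perfect fourth is B4.
G4: a fourth down reaches D, and 5 semitones makes it D4.

C5 B5 Eb5 F5 B4 D4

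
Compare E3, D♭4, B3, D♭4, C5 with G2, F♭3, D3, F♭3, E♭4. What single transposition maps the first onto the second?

down a major sixth

Take the first pair: E3 → G2. E to G spans 6 letter names, so the interval is some kind of sixth.
G2 to E3 is 9 semitones, which makes it a major sixth; the second version is lower, so the direction is down.
Checking another pair — C5 → Eb4 — gives the same interval.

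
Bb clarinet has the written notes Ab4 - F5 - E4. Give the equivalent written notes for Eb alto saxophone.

Eb5 C6 B4

First find concert pitch: the Bb clarinet sounds a major second below written, so Ab4 F5 E4 sounds Gb4 Eb5 D4.
Then write for Eb alto saxophone: it sounds a major sixth below written, so the part must be a major sixth above concert.
Gb4 → Eb5
Eb5 → C6
D4 → B4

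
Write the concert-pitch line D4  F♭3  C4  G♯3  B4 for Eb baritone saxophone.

B5 Db5 A5 E#5 G#6

Written C4 sounds as Eb2 on the Eb baritone saxophone, so concert pitches are written a major thirteenth up.
D4 becomes B5
Fb3 becomes Db5
C4 becomes A5
G#3 becomes E#5
B4 becomes G#6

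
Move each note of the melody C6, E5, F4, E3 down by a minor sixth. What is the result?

E5 G#4 A3 G#2

C6 → E5
E5 → G#4
F4 → A3
E3 → G#2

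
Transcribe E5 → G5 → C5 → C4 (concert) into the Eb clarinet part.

The Eb clarinet sounds a minor third above written, so the written part must be a minor third below concert — transpose each note down.
E5 to C#5
G5 to E5
C5 to A4
C4 to A3

C#5 E5 A4 A3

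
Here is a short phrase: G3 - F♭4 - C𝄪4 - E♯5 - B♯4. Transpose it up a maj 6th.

G3 becomes E4
Fb4 becomes Db5
C##4 becomes A##4
E#5 becomes C##6
B#4 becomes G##5

E4 Db5 A##4 C##6 G##5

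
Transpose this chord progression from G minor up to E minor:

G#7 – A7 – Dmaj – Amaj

G minor up to E minor is a major sixth; each chord root moves by that interval while the quality stays the same.
G#7: root G# up a major sixth → E#, giving E#7.
A7: root A up a major sixth → F#, giving F#7.
Dmaj: root D up a major sixth → B, giving Bmaj.
Amaj: root A up a major sixth → F#, giving F#maj.

E#7 F#7 Bmaj F#maj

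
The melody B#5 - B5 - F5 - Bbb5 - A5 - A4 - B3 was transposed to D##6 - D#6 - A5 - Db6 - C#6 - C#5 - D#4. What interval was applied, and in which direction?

up a major third

From B#5 to D##6 is 3 letter names — a third of some quality.
B#5 to D##6 is 4 semitones, which makes it a major third; the second version is higher, so the direction is up.
Checking another pair — B3 → D#4 — gives the same interval.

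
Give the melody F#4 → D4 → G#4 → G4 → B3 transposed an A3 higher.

F#4 gives A##4
D4 gives F##4
G#4 gives B##4
G4 gives B#4
B3 gives D##4

A##4 F##4 B##4 B#4 D##4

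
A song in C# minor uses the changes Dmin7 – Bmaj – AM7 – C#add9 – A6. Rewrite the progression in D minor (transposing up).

C# minor up to D minor is a minor second; each chord root moves by that interval while the quality stays the same.
Dmin7: root D up a minor second → Eb, giving Ebmin7.
Bmaj: root B up a minor second → C, giving Cmaj.
AM7: root A up a minor second → Bb, giving BbM7.
C#add9: root C# up a minor second → D, giving Dadd9.
A6: root A up a minor second → Bb, giving Bb6.

Ebmin7 Cmaj BbM7 Dadd9 Bb6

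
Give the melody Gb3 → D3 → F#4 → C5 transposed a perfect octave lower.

Gb3 down a perfect octave is Gb2.
D3 down a perfect octave is D2.
A perfect octave down from F#4 gives F#3.
A perfect octave down from C5 gives C4.

Gb2 D2 F#3 C4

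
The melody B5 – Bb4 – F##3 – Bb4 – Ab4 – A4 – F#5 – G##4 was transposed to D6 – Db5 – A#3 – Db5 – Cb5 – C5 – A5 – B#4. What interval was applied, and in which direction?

up a minor third

From B5 to D6 is 3 letter names — a third of some quality.
B5 to D6 is 3 semitones, which makes it a minor third; the second version is higher, so the direction is up.
Checking another pair — G##4 → B#4 — gives the same interval.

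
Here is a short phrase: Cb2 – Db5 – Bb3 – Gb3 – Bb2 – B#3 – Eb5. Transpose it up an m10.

Ebb3 Fb6 Db5 Bbb4 Db4 D#5 Gb6

Cb2 to Ebb3
Db5 to Fb6
Bb3 to Db5
Gb3 to Bbb4
Bb2 to Db4
B#3 to D#5
Eb5 to Gb6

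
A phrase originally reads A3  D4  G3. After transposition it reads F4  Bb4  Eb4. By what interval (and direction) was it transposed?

up a minor sixth

Take the first pair: A3 → F4. A to F spans 6 letter names, so the interval is some kind of sixth.
A3 to F4 is 8 semitones, which makes it a minor sixth; the second version is higher, so the direction is up.
Checking another pair — G3 → Eb4 — gives the same interval.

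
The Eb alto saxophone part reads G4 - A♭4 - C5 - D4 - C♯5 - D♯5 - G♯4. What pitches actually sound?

Bb3 Cb4 Eb4 F3 E4 F#4 B3

Written C4 on the Eb alto saxophone sounds as Eb3, a major sixth lower; apply that shift to every note.
G4 -> Bb3
Ab4 -> Cb4
C5 -> Eb4
D4 -> F3
C#5 -> E4
D#5 -> F#4
G#4 -> B3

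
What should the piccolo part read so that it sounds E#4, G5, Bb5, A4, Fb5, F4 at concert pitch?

E#3 G4 Bb4 A3 Fb4 F3

The piccolo sounds a perfect octave above written, so the written part must be a perfect octave below concert — transpose each note down.
E#4 → E#3
G5 → G4
Bb5 → Bb4
A4 → A3
Fb5 → Fb4
F4 → F3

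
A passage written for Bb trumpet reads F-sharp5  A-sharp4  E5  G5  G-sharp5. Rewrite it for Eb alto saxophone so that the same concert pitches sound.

First find concert pitch: the Bb trumpet sounds a major second below written, so F-sharp5 A-sharp4 E5 G5 G-sharp5 sounds E5 G#4 D5 F5 F#5.
Then write for Eb alto saxophone: it sounds a major sixth below written, so the part must be a major sixth above concert.
E5 → C#6
G#4 → E#5
D5 → B5
F5 → D6
F#5 → D#6

C#6 E#5 B5 D6 D#6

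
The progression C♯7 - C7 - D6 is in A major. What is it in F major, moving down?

A7 Ab7 Bb6

A major down to F major is a major third; each chord root moves by that interval while the quality stays the same.
C♯7: root C♯ down a major third → A, giving A7.
C7: root C down a major third → Ab, giving Ab7.
D6: root D down a major third → Bb, giving Bb6.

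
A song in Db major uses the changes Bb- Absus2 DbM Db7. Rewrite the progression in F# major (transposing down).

D#- C#sus2 F#M F#7

Db major down to F# major is a diminished sixth; each chord root moves by that interval while the quality stays the same.
Bb-: root Bb down a diminished sixth → D#, giving D#-.
Absus2: root Ab down a diminished sixth → C#, giving C#sus2.
DbM: root Db down a diminished sixth → F#, giving F#M.
Db7: root Db down a diminished sixth → F#, giving F#7.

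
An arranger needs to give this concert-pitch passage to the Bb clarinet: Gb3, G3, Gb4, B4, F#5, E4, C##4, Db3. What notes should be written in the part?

Ab3 A3 Ab4 C#5 G#5 F#4 D##4 Eb3

Written C4 sounds as Bb3 on the Bb clarinet, so concert pitches are written a major second up.
Gb3 -> Ab3
G3 -> A3
Gb4 -> Ab4
B4 -> C#5
F#5 -> G#5
E4 -> F#4
C##4 -> D##4
Db3 -> Eb3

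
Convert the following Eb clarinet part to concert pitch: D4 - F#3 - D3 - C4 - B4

F4 A3 F3 Eb4 D5

The Eb clarinet sounds a minor third above written, so transpose each written note up a minor third.
D4 becomes F4
F#3 becomes A3
D3 becomes F3
C4 becomes Eb4
B4 becomes D5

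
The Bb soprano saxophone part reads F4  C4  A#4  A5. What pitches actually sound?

Eb4 Bb3 G#4 G5

Written C4 on the Bb soprano saxophone sounds as Bb3, a major second lower; apply that shift to every note.
F4 to Eb4
C4 to Bb3
A#4 to G#4
A5 to G5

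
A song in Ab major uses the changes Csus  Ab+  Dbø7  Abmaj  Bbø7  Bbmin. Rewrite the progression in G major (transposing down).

Ab major down to G major is a minor second; each chord root moves by that interval while the quality stays the same.
Csus: root C down a minor second → B, giving Bsus.
Ab+: root Ab down a minor second → G, giving G+.
Dbø7: root Db down a minor second → C, giving Cø7.
Abmaj: root Ab down a minor second → G, giving Gmaj.
Bbø7: root Bb down a minor second → A, giving Aø7.
Bbmin: root Bb down a minor second → A, giving Amin.

Bsus G+ Cø7 Gmaj Aø7 Amin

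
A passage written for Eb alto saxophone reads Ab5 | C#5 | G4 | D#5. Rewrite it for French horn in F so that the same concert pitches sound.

First find concert pitch: the Eb alto saxophone sounds a major sixth below written, so Ab5 C#5 G4 D#5 sounds Cb5 E4 Bb3 F#4.
Then write for French horn in F: it sounds a perfect fifth below written, so the part must be a perfect fifth above concert.
Cb5 → Gb5
E4 → B4
Bb3 → F4
F#4 → C#5

Gb5 B4 F4 C#5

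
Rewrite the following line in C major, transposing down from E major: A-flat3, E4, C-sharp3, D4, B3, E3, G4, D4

Fb3 C4 A2 Bb3 G3 C3 Eb4 Bb3

E major to C major down is a major third, so every note moves down by that interval.
Ab3 gives Fb3
E4 gives C4
C#3 gives A2
D4 gives Bb3
B3 gives G3
E3 gives C3
G4 gives Eb4
D4 gives Bb3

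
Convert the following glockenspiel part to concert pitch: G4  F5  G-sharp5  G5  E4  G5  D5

Written C4 on the glockenspiel sounds as C6, a perfect fifteenth higher; apply that shift to every note.
G4 to G6
F5 to F7
G#5 to G#7
G5 to G7
E4 to E6
G5 to G7
D5 to D7

G6 F7 G#7 G7 E6 G7 D7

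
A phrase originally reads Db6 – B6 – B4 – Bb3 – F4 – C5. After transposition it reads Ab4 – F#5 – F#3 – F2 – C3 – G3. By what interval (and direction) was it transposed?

From Db6 to Ab4 is 11 letter names — an eleventh of some quality.
Ab4 to Db6 is 17 semitones, which makes it a perfect eleventh; the second version is lower, so the direction is down.
Checking another pair — C5 → G3 — gives the same interval.

down a perfect eleventh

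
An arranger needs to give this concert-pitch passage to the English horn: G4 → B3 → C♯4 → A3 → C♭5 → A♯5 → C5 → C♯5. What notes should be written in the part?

D5 F#4 G#4 E4 Gb5 E#6 G5 G#5

Written C4 sounds as F3 on the English horn, so concert pitches are written a perfect fifth up.
G4 gives D5
B3 gives F#4
C#4 gives G#4
A3 gives E4
Cb5 gives Gb5
A#5 gives E#6
C5 gives G5
C#5 gives G#5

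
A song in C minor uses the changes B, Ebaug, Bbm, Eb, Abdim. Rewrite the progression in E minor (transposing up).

C minor up to E minor is a major third; each chord root moves by that interval while the quality stays the same.
B: root B up a major third → D#, giving D#.
Ebaug: root Eb up a major third → G, giving Gaug.
Bbm: root Bb up a major third → D, giving Dm.
Eb: root Eb up a major third → G, giving G.
Abdim: root Ab up a major third → C, giving Cdim.

D# Gaug Dm G Cdim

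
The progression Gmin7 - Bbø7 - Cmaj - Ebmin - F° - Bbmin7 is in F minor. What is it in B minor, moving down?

F minor down to B minor is a diminished fifth; each chord root moves by that interval while the quality stays the same.
Gmin7: root G down a diminished fifth → C#, giving C#min7.
Bbø7: root Bb down a diminished fifth → E, giving Eø7.
Cmaj: root C down a diminished fifth → F#, giving F#maj.
Ebmin: root Eb down a diminished fifth → A, giving Amin.
F°: root F down a diminished fifth → B, giving B°.
Bbmin7: root Bb down a diminished fifth → E, giving Emin7.

C#min7 Eø7 F#maj Amin B° Emin7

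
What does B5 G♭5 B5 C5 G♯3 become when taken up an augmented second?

B5 to C##6
Gb5 to A5
B5 to C##6
C5 to D#5
G#3 to A##3

C##6 A5 C##6 D#5 A##3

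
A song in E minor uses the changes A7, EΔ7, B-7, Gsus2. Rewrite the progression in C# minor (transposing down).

F#7 C#Δ7 G#-7 Esus2

E minor down to C# minor is a minor third; each chord root moves by that interval while the quality stays the same.
A7: root A down a minor third → F#, giving F#7.
EΔ7: root E down a minor third → C#, giving C#Δ7.
B-7: root B down a minor third → G#, giving G#-7.
Gsus2: root G down a minor third → E, giving Esus2.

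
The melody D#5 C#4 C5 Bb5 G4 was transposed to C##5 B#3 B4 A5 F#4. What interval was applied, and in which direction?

Take the first pair: D#5 → C##5. D to C spans 2 letter names, so the interval is some kind of second.
C##5 to D#5 is 1 semitone, which makes it a minor second; the second version is lower, so the direction is down.
Checking another pair — G4 → F#4 — gives the same interval.

down a minor second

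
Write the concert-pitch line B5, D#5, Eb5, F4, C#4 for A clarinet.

Written C4 sounds as A3 on the A clarinet, so concert pitches are written a minor third up.
B5 -> D6
D#5 -> F#5
Eb5 -> Gb5
F4 -> Ab4
C#4 -> E4

D6 F#5 Gb5 Ab4 E4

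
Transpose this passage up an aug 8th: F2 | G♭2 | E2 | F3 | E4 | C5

F#3 G3 E#3 F#4 E#5 C#6

F2 -> F#3
Gb2 -> G3
E2 -> E#3
F3 -> F#4
E4 -> E#5
C5 -> C#6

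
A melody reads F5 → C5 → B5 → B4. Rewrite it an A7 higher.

F5 gives E#6
C5 gives B#5
B5 gives A##6
B4 gives A##5

E#6 B#5 A##6 A##5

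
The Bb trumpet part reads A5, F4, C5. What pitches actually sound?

G5 Eb4 Bb4

Written C4 on the Bb trumpet sounds as Bb3, a major second lower; apply that shift to every note.
A5 gives G5
F4 gives Eb4
C5 gives Bb4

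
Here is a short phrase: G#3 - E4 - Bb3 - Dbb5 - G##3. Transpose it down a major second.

G#3 becomes F#3
E4 becomes D4
Bb3 becomes Ab3
Dbb5 becomes Cbb5
G##3 becomes F##3

F#3 D4 Ab3 Cbb5 F##3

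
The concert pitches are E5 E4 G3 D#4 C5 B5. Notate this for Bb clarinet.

The Bb clarinet sounds a major second below written, so the written part must be a major second above concert — transpose each note up.
E5 -> F#5
E4 -> F#4
G3 -> A3
D#4 -> E#4
C5 -> D5
B5 -> C#6

F#5 F#4 A3 E#4 D5 C#6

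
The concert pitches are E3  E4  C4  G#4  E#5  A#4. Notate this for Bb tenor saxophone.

F#4 F#5 D5 A#5 F##6 B#5

The Bb tenor saxophone sounds a major ninth below written, so the written part must be a major ninth above concert — transpose each note up.
E3 becomes F#4
E4 becomes F#5
C4 becomes D5
G#4 becomes A#5
E#5 becomes F##6
A#4 becomes B#5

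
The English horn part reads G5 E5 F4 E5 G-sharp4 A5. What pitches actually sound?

The English horn sounds a perfect fifth below written, so transpose each written note down a perfect fifth.
G5 → C5
E5 → A4
F4 → Bb3
E5 → A4
G#4 → C#4
A5 → D5

C5 A4 Bb3 A4 C#4 D5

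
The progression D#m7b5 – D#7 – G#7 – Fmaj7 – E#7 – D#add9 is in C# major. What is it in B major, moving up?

C#m7b5 C#7 F#7 Ebmaj7 D#7 C#add9

C# major up to B major is a minor seventh; each chord root moves by that interval while the quality stays the same.
D#m7b5: root D# up a minor seventh → C#, giving C#m7b5.
D#7: root D# up a minor seventh → C#, giving C#7.
G#7: root G# up a minor seventh → F#, giving F#7.
Fmaj7: root F up a minor seventh → Eb, giving Ebmaj7.
E#7: root E# up a minor seventh → D#, giving D#7.
D#add9: root D# up a minor seventh → C#, giving C#add9.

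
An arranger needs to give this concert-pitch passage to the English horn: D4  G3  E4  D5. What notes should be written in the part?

The English horn sounds a perfect fifth below written, so the written part must be a perfect fifth above concert — transpose each note up.
D4 → A4
G3 → D4
E4 → B4
D5 → A5

A4 D4 B4 A5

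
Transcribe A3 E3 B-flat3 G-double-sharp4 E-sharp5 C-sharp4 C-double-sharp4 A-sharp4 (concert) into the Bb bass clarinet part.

The Bb bass clarinet sounds a major ninth below written, so the written part must be a major ninth above concert — transpose each note up.
A3 -> B4
E3 -> F#4
Bb3 -> C5
G##4 -> A##5
E#5 -> F##6
C#4 -> D#5
C##4 -> D##5
A#4 -> B#5

B4 F#4 C5 A##5 F##6 D#5 D##5 B#5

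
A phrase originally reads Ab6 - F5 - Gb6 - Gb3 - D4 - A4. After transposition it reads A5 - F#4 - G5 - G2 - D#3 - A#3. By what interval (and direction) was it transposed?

Take the first pair: Ab6 → A5. A to A spans 8 letter names, so the interval is some kind of octave.
A5 to Ab6 is 11 semitones, which makes it a diminished octave; the second version is lower, so the direction is down.
Checking another pair — A4 → A#3 — gives the same interval.

down a diminished octave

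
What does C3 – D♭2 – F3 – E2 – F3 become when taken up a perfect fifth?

G3 Ab2 C4 B2 C4

C3 -> G3
Db2 -> Ab2
F3 -> C4
E2 -> B2
F3 -> C4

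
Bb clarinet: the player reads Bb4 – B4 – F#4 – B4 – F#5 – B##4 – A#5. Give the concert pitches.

The Bb clarinet sounds a major second below written, so transpose each written note down a major second.
Bb4 -> Ab4
B4 -> A4
F#4 -> E4
B4 -> A4
F#5 -> E5
B##4 -> A##4
A#5 -> G#5

Ab4 A4 E4 A4 E5 A##4 G#5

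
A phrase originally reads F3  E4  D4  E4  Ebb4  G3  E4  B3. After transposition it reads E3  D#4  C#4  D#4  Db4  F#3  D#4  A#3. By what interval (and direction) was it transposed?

down a minor second

Take the first pair: F3 → E3. F to E spans 2 letter names, so the interval is some kind of second.
E3 to F3 is 1 semitone, which makes it a minor second; the second version is lower, so the direction is down.
Checking another pair — B3 → A#3 — gives the same interval.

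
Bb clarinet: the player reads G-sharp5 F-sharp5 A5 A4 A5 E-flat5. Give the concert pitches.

F#5 E5 G5 G4 G5 Db5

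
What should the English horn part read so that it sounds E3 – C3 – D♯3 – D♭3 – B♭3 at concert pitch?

The English horn sounds a perfect fifth below written, so the written part must be a perfect fifth above concert — transpose each note up.
E3 gives B3
C3 gives G3
D#3 gives A#3
Db3 gives Ab3
Bb3 gives F4

B3 G3 A#3 Ab3 F4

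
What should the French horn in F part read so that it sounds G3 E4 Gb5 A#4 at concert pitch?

D4 B4 Db6 E#5

Written C4 sounds as F3 on the French horn in F, so concert pitches are written a perfect fifth up.
G3 to D4
E4 to B4
Gb5 to Db6
A#4 to E#5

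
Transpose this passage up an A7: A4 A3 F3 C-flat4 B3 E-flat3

G##5 G##4 E#4 B4 A##4 D#4

A4 → G##5
A3 → G##4
F3 → E#4
Cb4 → B4
B3 → A##4
Eb3 → D#4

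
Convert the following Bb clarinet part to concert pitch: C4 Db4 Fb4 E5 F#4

Bb3 Cb4 Ebb4 D5 E4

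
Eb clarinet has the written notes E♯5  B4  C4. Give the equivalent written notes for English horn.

First find concert pitch: the Eb clarinet sounds a minor third above written, so E♯5 B4 C4 sounds G#5 D5 Eb4.
Then write for English horn: it sounds a perfect fifth below written, so the part must be a perfect fifth above concert.
G#5 → D#6
D5 → A5
Eb4 → Bb4

D#6 A5 Bb4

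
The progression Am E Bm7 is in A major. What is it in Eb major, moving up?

Ebm Bb Fm7

A major up to Eb major is a diminished fifth; each chord root moves by that interval while the quality stays the same.
Am: root A up a diminished fifth → Eb, giving Ebm.
E: root E up a diminished fifth → Bb, giving Bb.
Bm7: root B up a diminished fifth → F, giving Fm7.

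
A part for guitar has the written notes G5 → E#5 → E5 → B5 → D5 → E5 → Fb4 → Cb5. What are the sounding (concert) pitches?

G4 E#4 E4 B4 D4 E4 Fb3 Cb4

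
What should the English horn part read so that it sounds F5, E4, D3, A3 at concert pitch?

C6 B4 A3 E4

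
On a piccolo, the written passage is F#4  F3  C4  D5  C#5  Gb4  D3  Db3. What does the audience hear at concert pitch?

F#5 F4 C5 D6 C#6 Gb5 D4 Db4

The piccolo sounds a perfect octave above written, so transpose each written note up a perfect octave.
F#4 becomes F#5
F3 becomes F4
C4 becomes C5
D5 becomes D6
C#5 becomes C#6
Gb4 becomes Gb5
D3 becomes D4
Db3 becomes Db4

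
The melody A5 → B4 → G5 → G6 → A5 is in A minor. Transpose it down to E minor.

A minor to E minor down is a perfect fourth, so every note moves down by that interval.
A5 -> E5
B4 -> F#4
G5 -> D5
G6 -> D6
A5 -> E5

E5 F#4 D5 D6 E5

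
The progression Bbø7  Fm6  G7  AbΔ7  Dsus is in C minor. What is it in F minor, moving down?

Ebø7 Bbm6 C7 DbΔ7 Gsus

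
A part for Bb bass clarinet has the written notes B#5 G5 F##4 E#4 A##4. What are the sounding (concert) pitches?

A#4 F4 E#3 D#3 G##3

Written C4 on the Bb bass clarinet sounds as Bb2, a major ninth lower; apply that shift to every note.
B#5 gives A#4
G5 gives F4
F##4 gives E#3
E#4 gives D#3
A##4 gives G##3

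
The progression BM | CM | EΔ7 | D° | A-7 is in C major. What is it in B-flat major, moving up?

AM BbM DΔ7 C° G-7

C major up to B-flat major is a minor seventh; each chord root moves by that interval while the quality stays the same.
BM: root B up a minor seventh → A, giving AM.
CM: root C up a minor seventh → Bb, giving BbM.
EΔ7: root E up a minor seventh → D, giving DΔ7.
D°: root D up a minor seventh → C, giving C°.
A-7: root A up a minor seventh → G, giving G-7.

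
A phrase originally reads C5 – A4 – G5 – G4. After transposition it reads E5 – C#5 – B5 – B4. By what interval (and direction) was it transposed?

up a major third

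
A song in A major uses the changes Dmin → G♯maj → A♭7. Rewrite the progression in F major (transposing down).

A major down to F major is a major third; each chord root moves by that interval while the quality stays the same.
Dmin: root D down a major third → Bb, giving Bbmin.
G♯maj: root G♯ down a major third → E, giving Emaj.
A♭7: root A♭ down a major third → Fb, giving Fb7.

Bbmin Emaj Fb7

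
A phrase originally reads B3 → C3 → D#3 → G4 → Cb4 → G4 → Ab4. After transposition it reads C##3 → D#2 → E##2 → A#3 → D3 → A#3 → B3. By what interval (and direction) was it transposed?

down a diminished seventh

Take the first pair: B3 → C##3. B to C spans 7 letter names, so the interval is some kind of seventh.
C##3 to B3 is 9 semitones, which makes it a diminished seventh; the second version is lower, so the direction is down.
Checking another pair — Ab4 → B3 — gives the same interval.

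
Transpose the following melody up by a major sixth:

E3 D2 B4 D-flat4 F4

C#4 B2 G#5 Bb4 D5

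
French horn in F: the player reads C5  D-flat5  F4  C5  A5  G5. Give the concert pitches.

F4 Gb4 Bb3 F4 D5 C5

Written C4 on the French horn in F sounds as F3, a perfect fifth lower; apply that shift to every note.
C5 gives F4
Db5 gives Gb4
F4 gives Bb3
C5 gives F4
A5 gives D5
G5 gives C5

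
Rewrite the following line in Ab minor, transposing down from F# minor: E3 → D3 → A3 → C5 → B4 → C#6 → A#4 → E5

Gb2 Fb2 Cb3 Ebb4 Db4 Eb5 C4 Gb4

From F# down to Ab is an augmented sixth; apply that to each pitch.
E3 becomes Gb2
D3 becomes Fb2
A3 becomes Cb3
C5 becomes Ebb4
B4 becomes Db4
C#6 becomes Eb5
A#4 becomes C4
E5 becomes Gb4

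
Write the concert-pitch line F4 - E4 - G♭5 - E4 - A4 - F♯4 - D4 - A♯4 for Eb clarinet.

D4 C#4 Eb5 C#4 F#4 D#4 B3 F##4

Written C4 sounds as Eb4 on the Eb clarinet, so concert pitches are written a minor third down.
F4 to D4
E4 to C#4
Gb5 to Eb5
E4 to C#4
A4 to F#4
F#4 to D#4
D4 to B3
A#4 to F##4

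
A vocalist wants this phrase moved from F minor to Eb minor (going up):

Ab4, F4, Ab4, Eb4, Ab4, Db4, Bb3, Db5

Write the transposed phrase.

F minor to Eb minor up is a minor seventh, so every note moves up by that interval.
Ab4 -> Gb5
F4 -> Eb5
Ab4 -> Gb5
Eb4 -> Db5
Ab4 -> Gb5
Db4 -> Cb5
Bb3 -> Ab4
Db5 -> Cb6

Gb5 Eb5 Gb5 Db5 Gb5 Cb5 Ab4 Cb6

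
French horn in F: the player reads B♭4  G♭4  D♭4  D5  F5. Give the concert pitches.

The French horn in F sounds a perfect fifth below written, so transpose each written note down a perfect fifth.
Bb4 -> Eb4
Gb4 -> Cb4
Db4 -> Gb3
D5 -> G4
F5 -> Bb4

Eb4 Cb4 Gb3 G4 Bb4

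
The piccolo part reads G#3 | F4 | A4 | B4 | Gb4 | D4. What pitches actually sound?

G#4 F5 A5 B5 Gb5 D5

Written C4 on the piccolo sounds as C5, a perfect octave higher; apply that shift to every note.
G#3 gives G#4
F4 gives F5
A4 gives A5
B4 gives B5
Gb4 gives Gb5
D4 gives D5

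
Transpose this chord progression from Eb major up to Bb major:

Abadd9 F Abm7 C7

Ebadd9 C Ebm7 G7

Eb major up to Bb major is a perfect fifth; each chord root moves by that interval while the quality stays the same.
Abadd9: root Ab up a perfect fifth → Eb, giving Ebadd9.
F: root F up a perfect fifth → C, giving C.
Abm7: root Ab up a perfect fifth → Eb, giving Ebm7.
C7: root C up a perfect fifth → G, giving G7.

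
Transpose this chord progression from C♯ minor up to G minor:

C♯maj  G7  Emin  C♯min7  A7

C♯ minor up to G minor is a diminished fifth; each chord root moves by that interval while the quality stays the same.
C♯maj: root C♯ up a diminished fifth → G, giving Gmaj.
G7: root G up a diminished fifth → Db, giving Db7.
Emin: root E up a diminished fifth → Bb, giving Bbmin.
C♯min7: root C♯ up a diminished fifth → G, giving Gmin7.
A7: root A up a diminished fifth → Eb, giving Eb7.

Gmaj Db7 Bbmin Gmin7 Eb7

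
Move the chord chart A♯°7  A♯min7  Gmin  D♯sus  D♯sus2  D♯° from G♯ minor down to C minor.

G♯ minor down to C minor is an augmented fifth; each chord root moves by that interval while the quality stays the same.
A♯°7: root A♯ down an augmented fifth → D, giving D°7.
A♯min7: root A♯ down an augmented fifth → D, giving Dmin7.
Gmin: root G down an augmented fifth → Cb, giving Cbmin.
D♯sus: root D♯ down an augmented fifth → G, giving Gsus.
D♯sus2: root D♯ down an augmented fifth → G, giving Gsus2.
D♯°: root D♯ down an augmented fifth → G, giving G°.

D°7 Dmin7 Cbmin Gsus Gsus2 G°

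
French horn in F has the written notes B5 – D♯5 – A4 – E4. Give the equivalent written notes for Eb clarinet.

First find concert pitch: the French horn in F sounds a perfect fifth below written, so B5 D♯5 A4 E4 sounds E5 G#4 D4 A3.
Then write for Eb clarinet: it sounds a minor third above written, so the part must be a minor third below concert.
E5 → C#5
G#4 → E#4
D4 → B3
A3 → F#3

C#5 E#4 B3 F#3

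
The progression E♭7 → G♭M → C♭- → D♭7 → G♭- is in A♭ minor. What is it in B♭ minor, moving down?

A♭ minor down to B♭ minor is a minor seventh; each chord root moves by that interval while the quality stays the same.
E♭7: root E♭ down a minor seventh → F, giving F7.
G♭M: root G♭ down a minor seventh → Ab, giving AbM.
C♭-: root C♭ down a minor seventh → Db, giving Db-.
D♭7: root D♭ down a minor seventh → Eb, giving Eb7.
G♭-: root G♭ down a minor seventh → Ab, giving Ab-.

F7 AbM Db- Eb7 Ab-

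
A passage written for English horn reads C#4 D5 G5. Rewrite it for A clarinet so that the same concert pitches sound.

A3 Bb4 Eb5

First find concert pitch: the English horn sounds a perfect fifth below written, so C#4 D5 G5 sounds F#3 G4 C5.
Then write for A clarinet: it sounds a minor third below written, so the part must be a minor third above concert.
F#3 → A3
G4 → Bb4
C5 → Eb5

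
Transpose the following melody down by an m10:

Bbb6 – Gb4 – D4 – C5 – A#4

Gb5 Eb3 B2 A3 F##3

Bbb6 down a minor tenth is Gb5.
Gb4: a tenth down reaches E, and 15 semitones makes it Eb3.
A minor tenth down from D4 gives B2.
A minor tenth down from C5 gives A3.
A minor tenth down from A#4 gives F##3.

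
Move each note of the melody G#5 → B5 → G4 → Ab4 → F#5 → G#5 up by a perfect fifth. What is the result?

G#5 to D#6
B5 to F#6
G4 to D5
Ab4 to Eb5
F#5 to C#6
G#5 to D#6

D#6 F#6 D5 Eb5 C#6 D#6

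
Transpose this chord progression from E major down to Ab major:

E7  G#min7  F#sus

E major down to Ab major is an augmented fifth; each chord root moves by that interval while the quality stays the same.
E7: root E down an augmented fifth → Ab, giving Ab7.
G#min7: root G# down an augmented fifth → C, giving Cmin7.
F#sus: root F# down an augmented fifth → Bb, giving Bbsus.

Ab7 Cmin7 Bbsus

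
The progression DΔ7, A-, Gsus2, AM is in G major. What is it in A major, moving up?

G major up to A major is a major second; each chord root moves by that interval while the quality stays the same.
DΔ7: root D up a major second → E, giving EΔ7.
A-: root A up a major second → B, giving B-.
Gsus2: root G up a major second → A, giving Asus2.
AM: root A up a major second → B, giving BM.

EΔ7 B- Asus2 BM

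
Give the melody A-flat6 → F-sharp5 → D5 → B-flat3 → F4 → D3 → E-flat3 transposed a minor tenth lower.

A minor tenth down from Ab6 gives F5.
F#5: a tenth down reaches D, and 15 semitones makes it D#4.
A minor tenth down from D5 gives B3.
Bb3 down a minor tenth is G2.
F4 down a minor tenth is D3.
D3: a tenth down reaches B, and 15 semitones makes it B1.
A minor tenth down from Eb3 gives C2.

F5 D#4 B3 G2 D3 B1 C2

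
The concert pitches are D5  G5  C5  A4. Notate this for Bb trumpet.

Written C4 sounds as Bb3 on the Bb trumpet, so concert pitches are written a major second up.
D5 becomes E5
G5 becomes A5
C5 becomes D5
A4 becomes B4

E5 A5 D5 B4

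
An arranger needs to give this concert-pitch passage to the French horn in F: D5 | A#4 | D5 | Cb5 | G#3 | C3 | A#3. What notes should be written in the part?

A5 E#5 A5 Gb5 D#4 G3 E#4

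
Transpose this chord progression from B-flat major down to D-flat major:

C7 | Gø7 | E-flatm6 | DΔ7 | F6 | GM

B-flat major down to D-flat major is a major sixth; each chord root moves by that interval while the quality stays the same.
C7: root C down a major sixth → Eb, giving Eb7.
Gø7: root G down a major sixth → Bb, giving Bbø7.
E-flatm6: root E-flat down a major sixth → Gb, giving Gbm6.
DΔ7: root D down a major sixth → F, giving FΔ7.
F6: root F down a major sixth → Ab, giving Ab6.
GM: root G down a major sixth → Bb, giving BbM.

Eb7 Bbø7 Gbm6 FΔ7 Ab6 BbM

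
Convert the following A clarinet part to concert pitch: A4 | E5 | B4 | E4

F#4 C#5 G#4 C#4

The A clarinet sounds a minor third below written, so transpose each written note down a minor third.
A4 becomes F#4
E5 becomes C#5
B4 becomes G#4
E4 becomes C#4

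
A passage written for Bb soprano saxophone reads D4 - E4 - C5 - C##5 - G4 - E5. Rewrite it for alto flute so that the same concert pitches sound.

F4 G4 Eb5 E#5 Bb4 G5

First find concert pitch: the Bb soprano saxophone sounds a major second below written, so D4 E4 C5 C##5 G4 E5 sounds C4 D4 Bb4 B#4 F4 D5.
Then write for alto flute: it sounds a perfect fourth below written, so the part must be a perfect fourth above concert.
C4 → F4
D4 → G4
Bb4 → Eb5
B#4 → E#5
F4 → Bb4
D5 → G5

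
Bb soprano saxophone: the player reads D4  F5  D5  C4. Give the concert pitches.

The Bb soprano saxophone sounds a major second below written, so transpose each written note down a major second.
D4 gives C4
F5 gives Eb5
D5 gives C5
C4 gives Bb3

C4 Eb5 C5 Bb3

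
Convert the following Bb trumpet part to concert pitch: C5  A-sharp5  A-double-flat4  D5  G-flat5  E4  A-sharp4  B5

Bb4 G#5 Gbb4 C5 Fb5 D4 G#4 A5

Written C4 on the Bb trumpet sounds as Bb3, a major second lower; apply that shift to every note.
C5 becomes Bb4
A#5 becomes G#5
Abb4 becomes Gbb4
D5 becomes C5
Gb5 becomes Fb5
E4 becomes D4
A#4 becomes G#4
B5 becomes A5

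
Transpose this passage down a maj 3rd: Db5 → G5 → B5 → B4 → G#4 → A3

Bbb4 Eb5 G5 G4 E4 F3

Db5 becomes Bbb4
G5 becomes Eb5
B5 becomes G5
B4 becomes G4
G#4 becomes E4
A3 becomes F3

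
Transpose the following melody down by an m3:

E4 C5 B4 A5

C#4 A4 G#4 F#5

E4: a third down reaches C, and 3 semitones makes it C#4.
C5: a third down reaches A, and 3 semitones makes it A4.
B4 down a minor third is G#4.
A minor third down from A5 gives F#5.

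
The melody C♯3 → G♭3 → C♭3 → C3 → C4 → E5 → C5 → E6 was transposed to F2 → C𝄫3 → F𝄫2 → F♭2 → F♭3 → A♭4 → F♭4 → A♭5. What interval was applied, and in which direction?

down an augmented fifth

Take the first pair: C#3 → F2. C to F spans 5 letter names, so the interval is some kind of fifth.
F2 to C#3 is 8 semitones, which makes it an augmented fifth; the second version is lower, so the direction is down.
Checking another pair — E6 → Ab5 — gives the same interval.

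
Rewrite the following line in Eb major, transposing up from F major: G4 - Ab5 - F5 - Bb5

F major to Eb major up is a minor seventh, so every note moves up by that interval.
G4 becomes F5
Ab5 becomes Gb6
F5 becomes Eb6
Bb5 becomes Ab6

F5 Gb6 Eb6 Ab6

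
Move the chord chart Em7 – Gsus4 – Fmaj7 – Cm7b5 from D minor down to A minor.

Bm7 Dsus4 Cmaj7 Gm7b5

D minor down to A minor is a perfect fourth; each chord root moves by that interval while the quality stays the same.
Em7: root E down a perfect fourth → B, giving Bm7.
Gsus4: root G down a perfect fourth → D, giving Dsus4.
Fmaj7: root F down a perfect fourth → C, giving Cmaj7.
Cm7b5: root C down a perfect fourth → G, giving Gm7b5.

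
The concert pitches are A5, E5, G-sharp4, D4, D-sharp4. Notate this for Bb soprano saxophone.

Written C4 sounds as Bb3 on the Bb soprano saxophone, so concert pitches are written a major second up.
A5 gives B5
E5 gives F#5
G#4 gives A#4
D4 gives E4
D#4 gives E#4

B5 F#5 A#4 E4 E#4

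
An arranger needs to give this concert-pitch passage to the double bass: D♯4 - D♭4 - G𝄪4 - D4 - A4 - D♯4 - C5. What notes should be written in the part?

Written C4 sounds as C3 on the double bass, so concert pitches are written a perfect octave up.
D#4 -> D#5
Db4 -> Db5
G##4 -> G##5
D4 -> D5
A4 -> A5
D#4 -> D#5
C5 -> C6

D#5 Db5 G##5 D5 A5 D#5 C6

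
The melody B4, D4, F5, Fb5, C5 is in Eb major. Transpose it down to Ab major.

From Eb down to Ab is a perfect fifth; apply that to each pitch.
B4 → E4
D4 → G3
F5 → Bb4
Fb5 → Bbb4
C5 → F4

E4 G3 Bb4 Bbb4 F4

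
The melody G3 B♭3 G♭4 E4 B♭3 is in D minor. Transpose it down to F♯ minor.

B2 D3 Bb3 G#3 D3

From D down to F♯ is a minor sixth; apply that to each pitch.
G3 becomes B2
Bb3 becomes D3
Gb4 becomes Bb3
E4 becomes G#3
Bb3 becomes D3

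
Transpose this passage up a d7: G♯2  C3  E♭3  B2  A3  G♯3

F3 Bbb3 Dbb4 Ab3 Gb4 F4

G#2 becomes F3
C3 becomes Bbb3
Eb3 becomes Dbb4
B2 becomes Ab3
A3 becomes Gb4
G#3 becomes F4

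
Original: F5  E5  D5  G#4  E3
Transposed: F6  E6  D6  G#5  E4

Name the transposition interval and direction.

Take the first pair: F5 → F6. F to F spans 8 letter names, so the interval is some kind of octave.
F5 to F6 is 12 semitones, which makes it a perfect octave; the second version is higher, so the direction is up.
Checking another pair — E3 → E4 — gives the same interval.

up a perfect octave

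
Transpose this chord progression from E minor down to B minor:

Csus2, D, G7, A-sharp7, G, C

Gsus2 A D7 E#7 D G

E minor down to B minor is a perfect fourth; each chord root moves by that interval while the quality stays the same.
Csus2: root C down a perfect fourth → G, giving Gsus2.
D: root D down a perfect fourth → A, giving A.
G7: root G down a perfect fourth → D, giving D7.
A-sharp7: root A-sharp down a perfect fourth → E#, giving E#7.
G: root G down a perfect fourth → D, giving D.
C: root C down a perfect fourth → G, giving G.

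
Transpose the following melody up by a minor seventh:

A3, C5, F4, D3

A3: a seventh up reaches G, and 10 semitones makes it G4.
C5: a seventh up reaches B, and 10 semitones makes it Bb5.
F4: a seventh up reaches E, and 10 semitones makes it Eb5.
D3 up a minor seventh is C4.

G4 Bb5 Eb5 C4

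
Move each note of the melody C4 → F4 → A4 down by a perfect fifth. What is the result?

F3 Bb3 D4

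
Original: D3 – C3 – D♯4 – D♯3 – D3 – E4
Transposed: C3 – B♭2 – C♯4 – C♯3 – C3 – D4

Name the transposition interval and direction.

From D3 to C3 is 2 letter names — a second of some quality.
C3 to D3 is 2 semitones, which makes it a major second; the second version is lower, so the direction is down.
Checking another pair — E4 → D4 — gives the same interval.

down a major second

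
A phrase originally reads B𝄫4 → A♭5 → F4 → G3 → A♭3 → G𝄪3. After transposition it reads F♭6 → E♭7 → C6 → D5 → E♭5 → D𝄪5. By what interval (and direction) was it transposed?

up a perfect twelfth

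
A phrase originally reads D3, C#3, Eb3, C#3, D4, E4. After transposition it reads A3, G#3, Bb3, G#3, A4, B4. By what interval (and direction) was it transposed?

up a perfect fifth

Take the first pair: D3 → A3. D to A spans 5 letter names, so the interval is some kind of fifth.
D3 to A3 is 7 semitones, which makes it a perfect fifth; the second version is higher, so the direction is up.
Checking another pair — E4 → B4 — gives the same interval.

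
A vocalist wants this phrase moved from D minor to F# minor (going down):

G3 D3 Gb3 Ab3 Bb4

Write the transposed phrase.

D minor to F# minor down is a minor sixth, so every note moves down by that interval.
G3 -> B2
D3 -> F#2
Gb3 -> Bb2
Ab3 -> C3
Bb4 -> D4

B2 F#2 Bb2 C3 D4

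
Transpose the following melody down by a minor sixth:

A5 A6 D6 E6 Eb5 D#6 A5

C#5 C#6 F#5 G#5 G4 F##5 C#5

A5 gives C#5
A6 gives C#6
D6 gives F#5
E6 gives G#5
Eb5 gives G4
D#6 gives F##5
A5 gives C#5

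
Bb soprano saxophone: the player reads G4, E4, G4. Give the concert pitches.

F4 D4 F4

The Bb soprano saxophone sounds a major second below written, so transpose each written note down a major second.
G4 to F4
E4 to D4
G4 to F4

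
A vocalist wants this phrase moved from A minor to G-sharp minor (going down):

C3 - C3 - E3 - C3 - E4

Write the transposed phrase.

B2 B2 D#3 B2 D#4

From A down to G-sharp is a minor second; apply that to each pitch.
C3 → B2
C3 → B2
E3 → D#3
C3 → B2
E4 → D#4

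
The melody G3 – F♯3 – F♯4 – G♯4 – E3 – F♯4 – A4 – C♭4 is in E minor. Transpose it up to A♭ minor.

Cb4 Bb3 Bb4 C5 Ab3 Bb4 Db5 Fbb4

From E up to A♭ is a diminished fourth; apply that to each pitch.
G3 → Cb4
F#3 → Bb3
F#4 → Bb4
G#4 → C5
E3 → Ab3
F#4 → Bb4
A4 → Db5
Cb4 → Fbb4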